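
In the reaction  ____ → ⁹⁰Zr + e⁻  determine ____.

Conserve mass number: A = 90 + 0, so A = 90.
Conserve atomic number: Z = 40 − 1, so Z = 39.
Z = 39 is yttrium, so the species is ⁹⁰Y.

Y-90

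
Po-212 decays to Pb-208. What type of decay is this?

alpha decay

ΔA = 208 − 212 = -4; ΔZ = 82 − 84 = -2.
A drops by 4 and Z drops by 2 — the signature of alpha emission.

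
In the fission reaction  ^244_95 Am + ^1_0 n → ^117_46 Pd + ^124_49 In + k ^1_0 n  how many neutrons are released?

4

Conserve mass number: 245 = 117 + 124 + k, so k = 245 − 241 = 4.
Check atomic number: 95 = 46 + 49 + 0 = 95. ✓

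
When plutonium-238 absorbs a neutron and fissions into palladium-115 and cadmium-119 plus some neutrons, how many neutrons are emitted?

5

Conserve mass number: 239 = 115 + 119 + k, so k = 239 − 234 = 5.
Check atomic number: 94 = 46 + 48 + 0 = 94. ✓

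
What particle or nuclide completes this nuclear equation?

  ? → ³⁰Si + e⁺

P-30

Conserve mass number: A = 30 + 0, so A = 30.
Conserve atomic number: Z = 14 + 1, so Z = 15.
Z = 15 is phosphorus, so the species is ³⁰P.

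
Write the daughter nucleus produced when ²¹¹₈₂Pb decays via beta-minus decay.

Beta-minus decay: mass number changes by +0, atomic number by +1.
A: 211 = 211; Z: 82 + 1 = 83.
Z = 83 is bismuth, so the daughter is ²¹¹₈₃Bi.

Bi-211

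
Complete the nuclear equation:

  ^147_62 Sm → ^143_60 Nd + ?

Conserve mass number: 147 = 143 + A, so A = 4.
Conserve atomic number: 62 = 60 + Z, so Z = 2.
A = 4 and Z = 2 is ^4_2 He — an alpha particle.

alpha particle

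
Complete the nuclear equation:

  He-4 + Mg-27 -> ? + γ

Si-31

Conserve mass number: 4 + 27 = A + 0, so A = 31.
Conserve atomic number: 2 + 12 = Z + 0, so Z = 14.
Z = 14 is silicon, so the species is Si-31.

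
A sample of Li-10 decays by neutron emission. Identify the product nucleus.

Li-9

Neutron emission: mass number changes by -1, atomic number by +0.
A: 10 − 1 = 9; Z: 3 = 3.
Z = 3 is lithium, so the daughter is Li-9.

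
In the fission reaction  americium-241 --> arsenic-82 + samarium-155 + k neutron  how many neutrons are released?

Conserve mass number: 241 = 82 + 155 + k, so k = 241 − 237 = 4.
Check atomic number: 95 = 33 + 62 + 0 = 95. ✓

4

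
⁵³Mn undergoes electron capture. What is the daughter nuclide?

Cr-53

Electron capture: mass number changes by +0, atomic number by -1.
A: 53 = 53; Z: 25 − 1 = 24.
Z = 24 is chromium, so the daughter is ⁵³Cr.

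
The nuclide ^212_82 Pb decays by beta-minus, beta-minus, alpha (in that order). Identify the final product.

Start: (A, Z) = (212, 82).
After β⁻: (212, 83).
After β⁻: (212, 84).
After α: (208, 82).
Z = 82 is lead.

Pb-208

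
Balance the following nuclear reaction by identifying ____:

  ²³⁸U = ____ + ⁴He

Conserve mass number: 238 = A + 4, so A = 234.
Conserve atomic number: 92 = Z + 2, so Z = 90.
Z = 90 is thorium, so the species is ²³⁴Th.

Th-234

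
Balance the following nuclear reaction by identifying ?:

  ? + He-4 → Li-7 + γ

triton

Conserve mass number: A + 4 = 7 + 0, so A = 3.
Conserve atomic number: Z + 2 = 3 + 0, so Z = 1.
A = 3 and Z = 1 is H-3 — a triton.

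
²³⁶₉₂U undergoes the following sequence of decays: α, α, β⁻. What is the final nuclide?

Ac-228

Start: (A, Z) = (236, 92).
After α: (232, 90).
After α: (228, 88).
After β⁻: (228, 89).
Z = 89 is actinium.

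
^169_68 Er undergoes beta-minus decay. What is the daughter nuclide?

Tm-169

Beta-minus decay: mass number changes by +0, atomic number by +1.
A: 169 = 169; Z: 68 + 1 = 69.
Z = 69 is thulium, so the daughter is ^169_69 Tm.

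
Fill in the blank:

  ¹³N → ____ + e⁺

Conserve mass number: 13 = A + 0, so A = 13.
Conserve atomic number: 7 = Z + 1, so Z = 6.
Z = 6 is carbon, so the species is ¹³C.

C-13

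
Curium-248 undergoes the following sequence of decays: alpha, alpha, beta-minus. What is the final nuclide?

Start: (A, Z) = (248, 96).
After α: (244, 94).
After α: (240, 92).
After β⁻: (240, 93).
Z = 93 is neptunium.

Np-240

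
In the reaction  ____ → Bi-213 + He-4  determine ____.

At-217

Conserve mass number: A = 213 + 4, so A = 217.
Conserve atomic number: Z = 83 + 2, so Z = 85.
Z = 85 is astatine, so the species is At-217.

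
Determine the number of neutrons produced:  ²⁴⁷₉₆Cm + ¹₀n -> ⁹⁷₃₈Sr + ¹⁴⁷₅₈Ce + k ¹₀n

4

Conserve mass number: 248 = 97 + 147 + k, so k = 248 − 244 = 4.
Check atomic number: 96 = 38 + 58 + 0 = 96. ✓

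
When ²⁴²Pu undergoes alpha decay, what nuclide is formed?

U-238

Alpha decay: mass number changes by -4, atomic number by -2.
A: 242 − 4 = 238; Z: 94 − 2 = 92.
Z = 92 is uranium, so the daughter is ²³⁸U.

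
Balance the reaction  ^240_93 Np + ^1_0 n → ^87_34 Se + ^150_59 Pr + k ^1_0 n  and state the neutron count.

Conserve mass number: 241 = 87 + 150 + k, so k = 241 − 237 = 4.
Check atomic number: 93 = 34 + 59 + 0 = 93. ✓

4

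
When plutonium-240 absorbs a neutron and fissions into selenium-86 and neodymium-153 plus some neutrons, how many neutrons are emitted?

2

Conserve mass number: 241 = 86 + 153 + k, so k = 241 − 239 = 2.
Check atomic number: 94 = 34 + 60 + 0 = 94. ✓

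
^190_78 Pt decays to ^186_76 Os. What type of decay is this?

ΔA = 186 − 190 = -4; ΔZ = 76 − 78 = -2.
A drops by 4 and Z drops by 2 — the signature of alpha emission.

alpha decay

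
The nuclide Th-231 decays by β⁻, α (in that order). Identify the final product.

Start: (A, Z) = (231, 90).
After β⁻: (231, 91).
After α: (227, 89).
Z = 89 is actinium.

Ac-227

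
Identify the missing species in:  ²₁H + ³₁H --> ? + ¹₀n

He-4

Conserve mass number: 2 + 3 = A + 1, so A = 4.
Conserve atomic number: 1 + 1 = Z + 0, so Z = 2.
A = 4 and Z = 2 is ⁴₂He — an alpha particle.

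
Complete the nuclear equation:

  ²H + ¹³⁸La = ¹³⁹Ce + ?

Conserve mass number: 2 + 138 = 139 + A, so A = 1.
Conserve atomic number: 1 + 57 = 58 + Z, so Z = 0.
A = 1 and Z = 0 is ¹n — a neutron.

neutron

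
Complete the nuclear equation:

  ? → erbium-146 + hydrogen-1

Conserve mass number: A = 146 + 1, so A = 147.
Conserve atomic number: Z = 68 + 1, so Z = 69.
Z = 69 is thulium, so the species is thulium-147.

Tm-147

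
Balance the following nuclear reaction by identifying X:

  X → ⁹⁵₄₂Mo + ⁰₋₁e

Conserve mass number: A = 95 + 0, so A = 95.
Conserve atomic number: Z = 42 − 1, so Z = 41.
Z = 41 is niobium, so the species is ⁹⁵₄₁Nb.

Nb-95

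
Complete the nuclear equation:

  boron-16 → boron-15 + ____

neutron

Conserve mass number: 16 = 15 + A, so A = 1.
Conserve atomic number: 5 = 5 + Z, so Z = 0.
A = 1 and Z = 0 is neutron — a neutron.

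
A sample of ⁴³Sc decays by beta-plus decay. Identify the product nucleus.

Ca-43

Beta-plus decay: mass number changes by +0, atomic number by -1.
A: 43 = 43; Z: 21 − 1 = 20.
Z = 20 is calcium, so the daughter is ⁴³Ca.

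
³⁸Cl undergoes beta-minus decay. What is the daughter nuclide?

Beta-minus decay: mass number changes by +0, atomic number by +1.
A: 38 = 38; Z: 17 + 1 = 18.
Z = 18 is argon, so the daughter is ³⁸Ar.

Ar-38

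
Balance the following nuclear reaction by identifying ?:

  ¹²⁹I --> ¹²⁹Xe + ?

beta-minus particle

Conserve mass number: 129 = 129 + A, so A = 0.
Conserve atomic number: 53 = 54 + Z, so Z = -1.
A = 0 and Z = -1 is e⁻ — a beta-minus particle.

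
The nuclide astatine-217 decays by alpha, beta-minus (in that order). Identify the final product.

Po-213

Start: (A, Z) = (217, 85).
After α: (213, 83).
After β⁻: (213, 84).
Z = 84 is polonium.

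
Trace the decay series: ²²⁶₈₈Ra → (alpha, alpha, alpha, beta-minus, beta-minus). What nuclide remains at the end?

Po-214

Start: (A, Z) = (226, 88).
After α: (222, 86).
After α: (218, 84).
After α: (214, 82).
After β⁻: (214, 83).
After β⁻: (214, 84).
Z = 84 is polonium.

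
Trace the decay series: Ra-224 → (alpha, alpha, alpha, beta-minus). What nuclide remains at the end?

Bi-212

Start: (A, Z) = (224, 88).
After α: (220, 86).
After α: (216, 84).
After α: (212, 82).
After β⁻: (212, 83).
Z = 83 is bismuth.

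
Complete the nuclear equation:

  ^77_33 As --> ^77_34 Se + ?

Conserve mass number: 77 = 77 + A, so A = 0.
Conserve atomic number: 33 = 34 + Z, so Z = -1.
A = 0 and Z = -1 is ^0_-1 e — a beta-minus particle.

beta-minus particle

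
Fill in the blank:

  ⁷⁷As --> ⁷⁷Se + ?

Conserve mass number: 77 = 77 + A, so A = 0.
Conserve atomic number: 33 = 34 + Z, so Z = -1.
A = 0 and Z = -1 is e⁻ — a beta-minus particle.

beta-minus particle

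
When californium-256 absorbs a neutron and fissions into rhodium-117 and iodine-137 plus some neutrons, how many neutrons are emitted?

3

Conserve mass number: 257 = 117 + 137 + k, so k = 257 − 254 = 3.
Check atomic number: 98 = 45 + 53 + 0 = 98. ✓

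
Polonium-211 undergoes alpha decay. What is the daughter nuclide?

Alpha decay: mass number changes by -4, atomic number by -2.
A: 211 − 4 = 207; Z: 84 − 2 = 82.
Z = 82 is lead, so the daughter is lead-207.

Pb-207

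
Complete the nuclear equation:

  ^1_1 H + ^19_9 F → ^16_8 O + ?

alpha particle

Conserve mass number: 1 + 19 = 16 + A, so A = 4.
Conserve atomic number: 1 + 9 = 8 + Z, so Z = 2.
A = 4 and Z = 2 is ^4_2 He — an alpha particle.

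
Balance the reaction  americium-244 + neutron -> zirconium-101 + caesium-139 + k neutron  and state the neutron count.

5

Conserve mass number: 245 = 101 + 139 + k, so k = 245 − 240 = 5.
Check atomic number: 95 = 40 + 55 + 0 = 95. ✓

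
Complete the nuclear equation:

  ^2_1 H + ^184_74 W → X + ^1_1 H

Conserve mass number: 2 + 184 = A + 1, so A = 185.
Conserve atomic number: 1 + 74 = Z + 1, so Z = 74.
Z = 74 is tungsten, so the species is ^185_74 W.

W-185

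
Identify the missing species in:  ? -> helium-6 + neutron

Conserve mass number: A = 6 + 1, so A = 7.
Conserve atomic number: Z = 2 + 0, so Z = 2.
Z = 2 is helium, so the species is helium-7.

He-7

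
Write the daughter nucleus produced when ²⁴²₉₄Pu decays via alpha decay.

Alpha decay: mass number changes by -4, atomic number by -2.
A: 242 − 4 = 238; Z: 94 − 2 = 92.
Z = 92 is uranium, so the daughter is ²³⁸₉₂U.

U-238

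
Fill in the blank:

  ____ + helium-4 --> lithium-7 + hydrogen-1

alpha particle

Conserve mass number: A + 4 = 7 + 1, so A = 4.
Conserve atomic number: Z + 2 = 3 + 1, so Z = 2.
A = 4 and Z = 2 is helium-4 — an alpha particle.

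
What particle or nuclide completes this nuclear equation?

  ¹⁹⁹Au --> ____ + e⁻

Conserve mass number: 199 = A + 0, so A = 199.
Conserve atomic number: 79 = Z − 1, so Z = 80.
Z = 80 is mercury, so the species is ¹⁹⁹Hg.

Hg-199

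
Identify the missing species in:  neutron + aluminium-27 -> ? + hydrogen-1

Conserve mass number: 1 + 27 = A + 1, so A = 27.
Conserve atomic number: 0 + 13 = Z + 1, so Z = 12.
Z = 12 is magnesium, so the species is magnesium-27.

Mg-27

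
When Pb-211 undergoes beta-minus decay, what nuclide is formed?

Beta-minus decay: mass number changes by +0, atomic number by +1.
A: 211 = 211; Z: 82 + 1 = 83.
Z = 83 is bismuth, so the daughter is Bi-211.

Bi-211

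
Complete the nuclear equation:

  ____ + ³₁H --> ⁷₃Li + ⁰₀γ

alpha particle

Conserve mass number: A + 3 = 7 + 0, so A = 4.
Conserve atomic number: Z + 1 = 3 + 0, so Z = 2.
A = 4 and Z = 2 is ⁴₂He — an alpha particle.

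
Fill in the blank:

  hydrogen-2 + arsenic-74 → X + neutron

Se-75

Conserve mass number: 2 + 74 = A + 1, so A = 75.
Conserve atomic number: 1 + 33 = Z + 0, so Z = 34.
Z = 34 is selenium, so the species is selenium-75.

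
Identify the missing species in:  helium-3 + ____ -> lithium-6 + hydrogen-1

Conserve mass number: 3 + A = 6 + 1, so A = 4.
Conserve atomic number: 2 + Z = 3 + 1, so Z = 2.
A = 4 and Z = 2 is helium-4 — an alpha particle.

alpha particle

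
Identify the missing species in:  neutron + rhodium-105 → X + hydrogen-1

Conserve mass number: 1 + 105 = A + 1, so A = 105.
Conserve atomic number: 0 + 45 = Z + 1, so Z = 44.
Z = 44 is ruthenium, so the species is ruthenium-105.

Ru-105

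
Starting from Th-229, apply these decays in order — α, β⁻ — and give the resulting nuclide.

Ac-225

Start: (A, Z) = (229, 90).
After α: (225, 88).
After β⁻: (225, 89).
Z = 89 is actinium.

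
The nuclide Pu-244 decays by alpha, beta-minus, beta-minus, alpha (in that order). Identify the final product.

Start: (A, Z) = (244, 94).
After α: (240, 92).
After β⁻: (240, 93).
After β⁻: (240, 94).
After α: (236, 92).
Z = 92 is uranium.

U-236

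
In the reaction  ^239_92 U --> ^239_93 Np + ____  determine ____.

beta-minus particle

Conserve mass number: 239 = 239 + A, so A = 0.
Conserve atomic number: 92 = 93 + Z, so Z = -1.
A = 0 and Z = -1 is ^0_-1 e — a beta-minus particle.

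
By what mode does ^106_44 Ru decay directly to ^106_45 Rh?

ΔA = 106 − 106 = 0; ΔZ = 45 − 44 = +1.
A is unchanged and Z rises by 1 — a neutron has become a proton (β⁻ decay).

beta-minus decay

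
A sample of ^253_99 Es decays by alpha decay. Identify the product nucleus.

Bk-249

Alpha decay: mass number changes by -4, atomic number by -2.
A: 253 − 4 = 249; Z: 99 − 2 = 97.
Z = 97 is berkelium, so the daughter is ^249_97 Bk.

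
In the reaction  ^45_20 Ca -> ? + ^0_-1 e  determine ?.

Conserve mass number: 45 = A + 0, so A = 45.
Conserve atomic number: 20 = Z − 1, so Z = 21.
Z = 21 is scandium, so the species is ^45_21 Sc.

Sc-45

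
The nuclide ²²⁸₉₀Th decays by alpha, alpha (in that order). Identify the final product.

Start: (A, Z) = (228, 90).
After α: (224, 88).
After α: (220, 86).
Z = 86 is radon.

Rn-220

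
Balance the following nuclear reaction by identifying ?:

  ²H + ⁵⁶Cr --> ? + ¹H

Cr-57

Conserve mass number: 2 + 56 = A + 1, so A = 57.
Conserve atomic number: 1 + 24 = Z + 1, so Z = 24.
Z = 24 is chromium, so the species is ⁵⁷Cr.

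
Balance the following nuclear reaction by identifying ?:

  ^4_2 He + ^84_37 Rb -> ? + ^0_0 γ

Y-88

Conserve mass number: 4 + 84 = A + 0, so A = 88.
Conserve atomic number: 2 + 37 = Z + 0, so Z = 39.
Z = 39 is yttrium, so the species is ^88_39 Y.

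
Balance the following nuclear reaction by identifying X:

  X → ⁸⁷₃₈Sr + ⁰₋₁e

Rb-87

Conserve mass number: A = 87 + 0, so A = 87.
Conserve atomic number: Z = 38 − 1, so Z = 37.
Z = 37 is rubidium, so the species is ⁸⁷₃₇Rb.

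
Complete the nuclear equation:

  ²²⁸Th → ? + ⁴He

Ra-224

Conserve mass number: 228 = A + 4, so A = 224.
Conserve atomic number: 90 = Z + 2, so Z = 88.
Z = 88 is radium, so the species is ²²⁴Ra.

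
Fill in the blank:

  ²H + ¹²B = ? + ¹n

Conserve mass number: 2 + 12 = A + 1, so A = 13.
Conserve atomic number: 1 + 5 = Z + 0, so Z = 6.
Z = 6 is carbon, so the species is ¹³C.

C-13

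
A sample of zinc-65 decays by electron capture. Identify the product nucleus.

Electron capture: mass number changes by +0, atomic number by -1.
A: 65 = 65; Z: 30 − 1 = 29.
Z = 29 is copper, so the daughter is copper-65.

Cu-65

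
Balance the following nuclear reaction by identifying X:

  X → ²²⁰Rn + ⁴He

Ra-224

Conserve mass number: A = 220 + 4, so A = 224.
Conserve atomic number: Z = 86 + 2, so Z = 88.
Z = 88 is radium, so the species is ²²⁴Ra.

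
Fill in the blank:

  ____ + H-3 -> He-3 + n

proton

Conserve mass number: A + 3 = 3 + 1, so A = 1.
Conserve atomic number: Z + 1 = 2 + 0, so Z = 1.
A = 1 and Z = 1 is H-1 — a proton.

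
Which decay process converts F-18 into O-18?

beta-plus decay or electron capture

ΔA = 18 − 18 = 0; ΔZ = 8 − 9 = -1.
A is unchanged and Z drops by 1 — a proton has become a neutron (β⁺ emission or electron capture).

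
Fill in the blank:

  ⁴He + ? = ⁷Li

Conserve mass number: 4 + A = 7, so A = 3.
Conserve atomic number: 2 + Z = 3, so Z = 1.
A = 3 and Z = 1 is ³H — a triton.

triton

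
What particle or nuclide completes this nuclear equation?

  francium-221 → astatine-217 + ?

Conserve mass number: 221 = 217 + A, so A = 4.
Conserve atomic number: 87 = 85 + Z, so Z = 2.
A = 4 and Z = 2 is helium-4 — an alpha particle.

alpha particle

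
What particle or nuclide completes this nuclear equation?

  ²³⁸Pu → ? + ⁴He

Conserve mass number: 238 = A + 4, so A = 234.
Conserve atomic number: 94 = Z + 2, so Z = 92.
Z = 92 is uranium, so the species is ²³⁴U.

U-234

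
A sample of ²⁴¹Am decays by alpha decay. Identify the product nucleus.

Np-237

Alpha decay: mass number changes by -4, atomic number by -2.
A: 241 − 4 = 237; Z: 95 − 2 = 93.
Z = 93 is neptunium, so the daughter is ²³⁷Np.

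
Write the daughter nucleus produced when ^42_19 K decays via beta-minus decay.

Ca-42

Beta-minus decay: mass number changes by +0, atomic number by +1.
A: 42 = 42; Z: 19 + 1 = 20.
Z = 20 is calcium, so the daughter is ^42_20 Ca.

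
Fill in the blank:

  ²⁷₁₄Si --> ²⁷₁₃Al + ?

positron

Conserve mass number: 27 = 27 + A, so A = 0.
Conserve atomic number: 14 = 13 + Z, so Z = 1.
A = 0 and Z = 1 is ⁰₁e — a positron.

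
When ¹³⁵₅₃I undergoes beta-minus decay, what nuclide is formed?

Xe-135

Beta-minus decay: mass number changes by +0, atomic number by +1.
A: 135 = 135; Z: 53 + 1 = 54.
Z = 54 is xenon, so the daughter is ¹³⁵₅₄Xe.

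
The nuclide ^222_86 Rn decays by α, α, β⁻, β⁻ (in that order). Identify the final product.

Po-214

Start: (A, Z) = (222, 86).
After α: (218, 84).
After α: (214, 82).
After β⁻: (214, 83).
After β⁻: (214, 84).
Z = 84 is polonium.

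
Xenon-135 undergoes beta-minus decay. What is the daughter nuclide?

Beta-minus decay: mass number changes by +0, atomic number by +1.
A: 135 = 135; Z: 54 + 1 = 55.
Z = 55 is caesium, so the daughter is caesium-135.

Cs-135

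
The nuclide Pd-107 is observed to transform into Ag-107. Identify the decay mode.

beta-minus decay

ΔA = 107 − 107 = 0; ΔZ = 47 − 46 = +1.
A is unchanged and Z rises by 1 — a neutron has become a proton (β⁻ decay).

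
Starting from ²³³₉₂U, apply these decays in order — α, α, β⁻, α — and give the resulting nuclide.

Start: (A, Z) = (233, 92).
After α: (229, 90).
After α: (225, 88).
After β⁻: (225, 89).
After α: (221, 87).
Z = 87 is francium.

Fr-221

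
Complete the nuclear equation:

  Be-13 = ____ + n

Conserve mass number: 13 = A + 1, so A = 12.
Conserve atomic number: 4 = Z + 0, so Z = 4.
Z = 4 is beryllium, so the species is Be-12.

Be-12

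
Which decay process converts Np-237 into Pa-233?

alpha decay

ΔA = 233 − 237 = -4; ΔZ = 91 − 93 = -2.
A drops by 4 and Z drops by 2 — the signature of alpha emission.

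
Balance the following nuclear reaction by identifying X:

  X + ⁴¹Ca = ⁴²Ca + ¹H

Conserve mass number: A + 41 = 42 + 1, so A = 2.
Conserve atomic number: Z + 20 = 20 + 1, so Z = 1.
A = 2 and Z = 1 is ²H — a deuteron.

deuteron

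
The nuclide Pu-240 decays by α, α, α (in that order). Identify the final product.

Start: (A, Z) = (240, 94).
After α: (236, 92).
After α: (232, 90).
After α: (228, 88).
Z = 88 is radium.

Ra-228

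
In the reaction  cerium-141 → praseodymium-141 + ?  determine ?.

beta-minus particle

Conserve mass number: 141 = 141 + A, so A = 0.
Conserve atomic number: 58 = 59 + Z, so Z = -1.
A = 0 and Z = -1 is e⁻ — a beta-minus particle.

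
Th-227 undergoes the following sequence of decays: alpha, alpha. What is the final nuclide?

Rn-219

Start: (A, Z) = (227, 90).
After α: (223, 88).
After α: (219, 86).
Z = 86 is radon.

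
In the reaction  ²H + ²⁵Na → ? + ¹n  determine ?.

Conserve mass number: 2 + 25 = A + 1, so A = 26.
Conserve atomic number: 1 + 11 = Z + 0, so Z = 12.
Z = 12 is magnesium, so the species is ²⁶Mg.

Mg-26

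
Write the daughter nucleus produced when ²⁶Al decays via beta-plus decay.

Beta-plus decay: mass number changes by +0, atomic number by -1.
A: 26 = 26; Z: 13 − 1 = 12.
Z = 12 is magnesium, so the daughter is ²⁶Mg.

Mg-26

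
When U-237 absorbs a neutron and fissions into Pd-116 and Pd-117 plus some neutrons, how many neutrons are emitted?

5

Conserve mass number: 238 = 116 + 117 + k, so k = 238 − 233 = 5.
Check atomic number: 92 = 46 + 46 + 0 = 92. ✓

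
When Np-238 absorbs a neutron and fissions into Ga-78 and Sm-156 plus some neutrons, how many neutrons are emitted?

Conserve mass number: 239 = 78 + 156 + k, so k = 239 − 234 = 5.
Check atomic number: 93 = 31 + 62 + 0 = 93. ✓

5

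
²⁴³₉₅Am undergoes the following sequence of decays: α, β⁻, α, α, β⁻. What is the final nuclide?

Start: (A, Z) = (243, 95).
After α: (239, 93).
After β⁻: (239, 94).
After α: (235, 92).
After α: (231, 90).
After β⁻: (231, 91).
Z = 91 is protactinium.

Pa-231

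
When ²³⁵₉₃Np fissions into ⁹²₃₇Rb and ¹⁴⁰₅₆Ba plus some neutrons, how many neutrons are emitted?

Conserve mass number: 235 = 92 + 140 + k, so k = 235 − 232 = 3.
Check atomic number: 93 = 37 + 56 + 0 = 93. ✓

3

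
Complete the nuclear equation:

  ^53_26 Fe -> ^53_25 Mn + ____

positron

Conserve mass number: 53 = 53 + A, so A = 0.
Conserve atomic number: 26 = 25 + Z, so Z = 1.
A = 0 and Z = 1 is ^0_1 e — a positron.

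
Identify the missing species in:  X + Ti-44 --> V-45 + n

Conserve mass number: A + 44 = 45 + 1, so A = 2.
Conserve atomic number: Z + 22 = 23 + 0, so Z = 1.
A = 2 and Z = 1 is H-2 — a deuteron.

deuteron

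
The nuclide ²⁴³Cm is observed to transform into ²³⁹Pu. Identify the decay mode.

ΔA = 239 − 243 = -4; ΔZ = 94 − 96 = -2.
A drops by 4 and Z drops by 2 — the signature of alpha emission.

alpha decay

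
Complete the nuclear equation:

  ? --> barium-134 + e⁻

Conserve mass number: A = 134 + 0, so A = 134.
Conserve atomic number: Z = 56 − 1, so Z = 55.
Z = 55 is caesium, so the species is caesium-134.

Cs-134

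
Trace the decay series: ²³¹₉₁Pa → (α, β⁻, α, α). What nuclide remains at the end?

Rn-219

Start: (A, Z) = (231, 91).
After α: (227, 89).
After β⁻: (227, 90).
After α: (223, 88).
After α: (219, 86).
Z = 86 is radon.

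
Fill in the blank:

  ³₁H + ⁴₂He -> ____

Conserve mass number: 3 + 4 = A, so A = 7.
Conserve atomic number: 1 + 2 = Z, so Z = 3.
Z = 3 is lithium, so the species is ⁷₃Li.

Li-7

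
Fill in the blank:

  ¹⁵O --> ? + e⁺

N-15

Conserve mass number: 15 = A + 0, so A = 15.
Conserve atomic number: 8 = Z + 1, so Z = 7.
Z = 7 is nitrogen, so the species is ¹⁵N.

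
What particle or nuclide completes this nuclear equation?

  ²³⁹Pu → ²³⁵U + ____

Conserve mass number: 239 = 235 + A, so A = 4.
Conserve atomic number: 94 = 92 + Z, so Z = 2.
A = 4 and Z = 2 is ⁴He — an alpha particle.

alpha particle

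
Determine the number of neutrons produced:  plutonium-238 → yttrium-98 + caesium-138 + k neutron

Conserve mass number: 238 = 98 + 138 + k, so k = 238 − 236 = 2.
Check atomic number: 94 = 39 + 55 + 0 = 94. ✓

2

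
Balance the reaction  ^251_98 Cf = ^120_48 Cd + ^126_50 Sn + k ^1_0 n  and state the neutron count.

5

Conserve mass number: 251 = 120 + 126 + k, so k = 251 − 246 = 5.
Check atomic number: 98 = 48 + 50 + 0 = 98. ✓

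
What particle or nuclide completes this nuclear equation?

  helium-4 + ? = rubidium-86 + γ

Br-82

Conserve mass number: 4 + A = 86 + 0, so A = 82.
Conserve atomic number: 2 + Z = 37 + 0, so Z = 35.
Z = 35 is bromine, so the species is bromine-82.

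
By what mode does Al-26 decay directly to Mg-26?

ΔA = 26 − 26 = 0; ΔZ = 12 − 13 = -1.
A is unchanged and Z drops by 1 — a proton has become a neutron (β⁺ emission or electron capture).

beta-plus decay or electron capture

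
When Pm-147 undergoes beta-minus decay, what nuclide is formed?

Beta-minus decay: mass number changes by +0, atomic number by +1.
A: 147 = 147; Z: 61 + 1 = 62.
Z = 62 is samarium, so the daughter is Sm-147.

Sm-147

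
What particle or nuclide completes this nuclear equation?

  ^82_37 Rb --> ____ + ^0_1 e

Conserve mass number: 82 = A + 0, so A = 82.
Conserve atomic number: 37 = Z + 1, so Z = 36.
Z = 36 is krypton, so the species is ^82_36 Kr.

Kr-82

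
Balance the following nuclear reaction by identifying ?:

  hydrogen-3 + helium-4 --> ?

Conserve mass number: 3 + 4 = A, so A = 7.
Conserve atomic number: 1 + 2 = Z, so Z = 3.
Z = 3 is lithium, so the species is lithium-7.

Li-7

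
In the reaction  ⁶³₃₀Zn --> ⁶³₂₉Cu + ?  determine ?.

Conserve mass number: 63 = 63 + A, so A = 0.
Conserve atomic number: 30 = 29 + Z, so Z = 1.
A = 0 and Z = 1 is ⁰₁e — a positron.

positron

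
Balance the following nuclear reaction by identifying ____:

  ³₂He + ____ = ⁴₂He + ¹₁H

Conserve mass number: 3 + A = 4 + 1, so A = 2.
Conserve atomic number: 2 + Z = 2 + 1, so Z = 1.
A = 2 and Z = 1 is ²₁H — a deuteron.

deuteron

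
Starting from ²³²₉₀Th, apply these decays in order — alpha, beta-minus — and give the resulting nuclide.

Ac-228

Start: (A, Z) = (232, 90).
After α: (228, 88).
After β⁻: (228, 89).
Z = 89 is actinium.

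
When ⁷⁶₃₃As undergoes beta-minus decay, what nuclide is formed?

Beta-minus decay: mass number changes by +0, atomic number by +1.
A: 76 = 76; Z: 33 + 1 = 34.
Z = 34 is selenium, so the daughter is ⁷⁶₃₄Se.

Se-76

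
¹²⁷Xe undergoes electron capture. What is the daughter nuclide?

I-127

Electron capture: mass number changes by +0, atomic number by -1.
A: 127 = 127; Z: 54 − 1 = 53.
Z = 53 is iodine, so the daughter is ¹²⁷I.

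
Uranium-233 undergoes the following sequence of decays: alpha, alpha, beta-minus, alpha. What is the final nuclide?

Fr-221

Start: (A, Z) = (233, 92).
After α: (229, 90).
After α: (225, 88).
After β⁻: (225, 89).
After α: (221, 87).
Z = 87 is francium.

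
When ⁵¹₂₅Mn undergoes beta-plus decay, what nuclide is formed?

Cr-51

Beta-plus decay: mass number changes by +0, atomic number by -1.
A: 51 = 51; Z: 25 − 1 = 24.
Z = 24 is chromium, so the daughter is ⁵¹₂₄Cr.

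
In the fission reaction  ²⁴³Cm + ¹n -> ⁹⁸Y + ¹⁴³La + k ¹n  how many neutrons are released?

Conserve mass number: 244 = 98 + 143 + k, so k = 244 − 241 = 3.
Check atomic number: 96 = 39 + 57 + 0 = 96. ✓

3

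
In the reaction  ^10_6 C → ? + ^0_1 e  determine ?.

Conserve mass number: 10 = A + 0, so A = 10.
Conserve atomic number: 6 = Z + 1, so Z = 5.
Z = 5 is boron, so the species is ^10_5 B.

B-10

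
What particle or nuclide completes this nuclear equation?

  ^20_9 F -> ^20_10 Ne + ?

Conserve mass number: 20 = 20 + A, so A = 0.
Conserve atomic number: 9 = 10 + Z, so Z = -1.
A = 0 and Z = -1 is ^0_-1 e — a beta-minus particle.

beta-minus particle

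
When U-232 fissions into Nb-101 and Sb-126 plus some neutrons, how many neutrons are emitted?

5

Conserve mass number: 232 = 101 + 126 + k, so k = 232 − 227 = 5.
Check atomic number: 92 = 41 + 51 + 0 = 92. ✓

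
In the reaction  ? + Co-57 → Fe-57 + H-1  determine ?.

neutron

Conserve mass number: A + 57 = 57 + 1, so A = 1.
Conserve atomic number: Z + 27 = 26 + 1, so Z = 0.
A = 1 and Z = 0 is n — a neutron.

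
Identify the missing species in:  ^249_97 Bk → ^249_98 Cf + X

Conserve mass number: 249 = 249 + A, so A = 0.
Conserve atomic number: 97 = 98 + Z, so Z = -1.
A = 0 and Z = -1 is ^0_-1 e — a beta-minus particle.

beta-minus particle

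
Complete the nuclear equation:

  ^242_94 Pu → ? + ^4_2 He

U-238

Conserve mass number: 242 = A + 4, so A = 238.
Conserve atomic number: 94 = Z + 2, so Z = 92.
Z = 92 is uranium, so the species is ^238_92 U.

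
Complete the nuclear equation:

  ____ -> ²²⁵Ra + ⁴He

Th-229

Conserve mass number: A = 225 + 4, so A = 229.
Conserve atomic number: Z = 88 + 2, so Z = 90.
Z = 90 is thorium, so the species is ²²⁹Th.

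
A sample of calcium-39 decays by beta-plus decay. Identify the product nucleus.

Beta-plus decay: mass number changes by +0, atomic number by -1.
A: 39 = 39; Z: 20 − 1 = 19.
Z = 19 is potassium, so the daughter is potassium-39.

K-39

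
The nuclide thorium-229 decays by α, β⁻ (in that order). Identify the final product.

Ac-225

Start: (A, Z) = (229, 90).
After α: (225, 88).
After β⁻: (225, 89).
Z = 89 is actinium.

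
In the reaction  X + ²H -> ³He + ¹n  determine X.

Conserve mass number: A + 2 = 3 + 1, so A = 2.
Conserve atomic number: Z + 1 = 2 + 0, so Z = 1.
A = 2 and Z = 1 is ²H — a deuteron.

deuteron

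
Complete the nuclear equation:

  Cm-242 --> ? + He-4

Conserve mass number: 242 = A + 4, so A = 238.
Conserve atomic number: 96 = Z + 2, so Z = 94.
Z = 94 is plutonium, so the species is Pu-238.

Pu-238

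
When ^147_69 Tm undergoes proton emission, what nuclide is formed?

Er-146

Proton emission: mass number changes by -1, atomic number by -1.
A: 147 − 1 = 146; Z: 69 − 1 = 68.
Z = 68 is erbium, so the daughter is ^146_68 Er.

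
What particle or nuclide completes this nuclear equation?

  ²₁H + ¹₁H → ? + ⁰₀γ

Conserve mass number: 2 + 1 = A + 0, so A = 3.
Conserve atomic number: 1 + 1 = Z + 0, so Z = 2.
Z = 2 is helium, so the species is ³₂He.

He-3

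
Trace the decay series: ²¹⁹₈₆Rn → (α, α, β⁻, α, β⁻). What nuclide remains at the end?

Start: (A, Z) = (219, 86).
After α: (215, 84).
After α: (211, 82).
After β⁻: (211, 83).
After α: (207, 81).
After β⁻: (207, 82).
Z = 82 is lead.

Pb-207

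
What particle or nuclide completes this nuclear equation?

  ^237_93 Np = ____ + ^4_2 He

Pa-233

Conserve mass number: 237 = A + 4, so A = 233.
Conserve atomic number: 93 = Z + 2, so Z = 91.
Z = 91 is protactinium, so the species is ^233_91 Pa.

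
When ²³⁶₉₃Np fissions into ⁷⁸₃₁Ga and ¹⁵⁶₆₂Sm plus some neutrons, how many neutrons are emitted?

Conserve mass number: 236 = 78 + 156 + k, so k = 236 − 234 = 2.
Check atomic number: 93 = 31 + 62 + 0 = 93. ✓

2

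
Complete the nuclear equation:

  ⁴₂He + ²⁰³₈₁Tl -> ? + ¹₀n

Conserve mass number: 4 + 203 = A + 1, so A = 206.
Conserve atomic number: 2 + 81 = Z + 0, so Z = 83.
Z = 83 is bismuth, so the species is ²⁰⁶₈₃Bi.

Bi-206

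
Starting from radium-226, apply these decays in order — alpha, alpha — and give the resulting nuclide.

Start: (A, Z) = (226, 88).
After α: (222, 86).
After α: (218, 84).
Z = 84 is polonium.

Po-218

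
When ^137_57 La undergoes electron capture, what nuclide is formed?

Electron capture: mass number changes by +0, atomic number by -1.
A: 137 = 137; Z: 57 − 1 = 56.
Z = 56 is barium, so the daughter is ^137_56 Ba.

Ba-137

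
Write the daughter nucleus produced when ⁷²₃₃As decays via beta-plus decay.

Ge-72

Beta-plus decay: mass number changes by +0, atomic number by -1.
A: 72 = 72; Z: 33 − 1 = 32.
Z = 32 is germanium, so the daughter is ⁷²₃₂Ge.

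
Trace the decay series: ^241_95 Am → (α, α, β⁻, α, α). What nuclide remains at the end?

Start: (A, Z) = (241, 95).
After α: (237, 93).
After α: (233, 91).
After β⁻: (233, 92).
After α: (229, 90).
After α: (225, 88).
Z = 88 is radium.

Ra-225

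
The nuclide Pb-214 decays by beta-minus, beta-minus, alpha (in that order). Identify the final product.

Start: (A, Z) = (214, 82).
After β⁻: (214, 83).
After β⁻: (214, 84).
After α: (210, 82).
Z = 82 is lead.

Pb-210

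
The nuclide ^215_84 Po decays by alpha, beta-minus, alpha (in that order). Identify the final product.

Tl-207

Start: (A, Z) = (215, 84).
After α: (211, 82).
After β⁻: (211, 83).
After α: (207, 81).
Z = 81 is thallium.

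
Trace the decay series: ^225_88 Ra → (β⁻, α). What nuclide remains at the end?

Fr-221

Start: (A, Z) = (225, 88).
After β⁻: (225, 89).
After α: (221, 87).
Z = 87 is francium.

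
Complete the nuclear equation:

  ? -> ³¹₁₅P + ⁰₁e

Conserve mass number: A = 31 + 0, so A = 31.
Conserve atomic number: Z = 15 + 1, so Z = 16.
Z = 16 is sulfur, so the species is ³¹₁₆S.

S-31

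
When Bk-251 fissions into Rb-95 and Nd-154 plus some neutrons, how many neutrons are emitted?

2

Conserve mass number: 251 = 95 + 154 + k, so k = 251 − 249 = 2.
Check atomic number: 97 = 37 + 60 + 0 = 97. ✓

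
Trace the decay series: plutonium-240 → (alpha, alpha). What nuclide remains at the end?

Th-232

Start: (A, Z) = (240, 94).
After α: (236, 92).
After α: (232, 90).
Z = 90 is thorium.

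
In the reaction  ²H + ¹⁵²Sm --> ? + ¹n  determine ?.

Conserve mass number: 2 + 152 = A + 1, so A = 153.
Conserve atomic number: 1 + 62 = Z + 0, so Z = 63.
Z = 63 is europium, so the species is ¹⁵³Eu.

Eu-153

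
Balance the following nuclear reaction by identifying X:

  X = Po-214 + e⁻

Bi-214

Conserve mass number: A = 214 + 0, so A = 214.
Conserve atomic number: Z = 84 − 1, so Z = 83.
Z = 83 is bismuth, so the species is Bi-214.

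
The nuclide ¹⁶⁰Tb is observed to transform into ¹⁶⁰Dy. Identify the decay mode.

beta-minus decay

ΔA = 160 − 160 = 0; ΔZ = 66 − 65 = +1.
A is unchanged and Z rises by 1 — a neutron has become a proton (β⁻ decay).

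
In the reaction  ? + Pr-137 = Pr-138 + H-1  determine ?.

deuteron

Conserve mass number: A + 137 = 138 + 1, so A = 2.
Conserve atomic number: Z + 59 = 59 + 1, so Z = 1.
A = 2 and Z = 1 is H-2 — a deuteron.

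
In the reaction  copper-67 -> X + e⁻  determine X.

Zn-67

Conserve mass number: 67 = A + 0, so A = 67.
Conserve atomic number: 29 = Z − 1, so Z = 30.
Z = 30 is zinc, so the species is zinc-67.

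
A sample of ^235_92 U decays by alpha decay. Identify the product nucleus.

Alpha decay: mass number changes by -4, atomic number by -2.
A: 235 − 4 = 231; Z: 92 − 2 = 90.
Z = 90 is thorium, so the daughter is ^231_90 Th.

Th-231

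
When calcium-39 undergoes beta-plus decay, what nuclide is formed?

Beta-plus decay: mass number changes by +0, atomic number by -1.
A: 39 = 39; Z: 20 − 1 = 19.
Z = 19 is potassium, so the daughter is potassium-39.

K-39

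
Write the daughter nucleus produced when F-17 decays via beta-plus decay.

O-17

Beta-plus decay: mass number changes by +0, atomic number by -1.
A: 17 = 17; Z: 9 − 1 = 8.
Z = 8 is oxygen, so the daughter is O-17.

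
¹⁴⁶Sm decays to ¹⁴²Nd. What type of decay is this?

alpha decay

ΔA = 142 − 146 = -4; ΔZ = 60 − 62 = -2.
A drops by 4 and Z drops by 2 — the signature of alpha emission.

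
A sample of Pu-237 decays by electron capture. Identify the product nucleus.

Electron capture: mass number changes by +0, atomic number by -1.
A: 237 = 237; Z: 94 − 1 = 93.
Z = 93 is neptunium, so the daughter is Np-237.

Np-237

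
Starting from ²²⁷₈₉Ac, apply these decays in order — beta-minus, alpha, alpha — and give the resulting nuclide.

Rn-219

Start: (A, Z) = (227, 89).
After β⁻: (227, 90).
After α: (223, 88).
After α: (219, 86).
Z = 86 is radon.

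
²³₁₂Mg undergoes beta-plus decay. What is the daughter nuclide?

Beta-plus decay: mass number changes by +0, atomic number by -1.
A: 23 = 23; Z: 12 − 1 = 11.
Z = 11 is sodium, so the daughter is ²³₁₁Na.

Na-23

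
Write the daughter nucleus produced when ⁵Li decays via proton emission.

He-4

Proton emission: mass number changes by -1, atomic number by -1.
A: 5 − 1 = 4; Z: 3 − 1 = 2.
Z = 2 is helium, so the daughter is ⁴He.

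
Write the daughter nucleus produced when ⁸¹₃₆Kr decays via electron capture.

Br-81

Electron capture: mass number changes by +0, atomic number by -1.
A: 81 = 81; Z: 36 − 1 = 35.
Z = 35 is bromine, so the daughter is ⁸¹₃₅Br.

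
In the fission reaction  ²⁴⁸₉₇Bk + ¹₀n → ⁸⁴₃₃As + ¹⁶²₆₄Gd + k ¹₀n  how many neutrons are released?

3

Conserve mass number: 249 = 84 + 162 + k, so k = 249 − 246 = 3.
Check atomic number: 97 = 33 + 64 + 0 = 97. ✓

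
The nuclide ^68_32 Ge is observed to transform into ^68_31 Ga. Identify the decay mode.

ΔA = 68 − 68 = 0; ΔZ = 31 − 32 = -1.
A is unchanged and Z drops by 1 — a proton has become a neutron (β⁺ emission or electron capture).

beta-plus decay or electron capture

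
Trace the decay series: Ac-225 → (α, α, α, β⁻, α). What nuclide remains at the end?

Start: (A, Z) = (225, 89).
After α: (221, 87).
After α: (217, 85).
After α: (213, 83).
After β⁻: (213, 84).
After α: (209, 82).
Z = 82 is lead.

Pb-209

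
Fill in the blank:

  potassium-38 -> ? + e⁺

Ar-38

Conserve mass number: 38 = A + 0, so A = 38.
Conserve atomic number: 19 = Z + 1, so Z = 18.
Z = 18 is argon, so the species is argon-38.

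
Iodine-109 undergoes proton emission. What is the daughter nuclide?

Te-108

Proton emission: mass number changes by -1, atomic number by -1.
A: 109 − 1 = 108; Z: 53 − 1 = 52.
Z = 52 is tellurium, so the daughter is tellurium-108.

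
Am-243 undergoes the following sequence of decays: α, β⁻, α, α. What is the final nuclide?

Start: (A, Z) = (243, 95).
After α: (239, 93).
After β⁻: (239, 94).
After α: (235, 92).
After α: (231, 90).
Z = 90 is thorium.

Th-231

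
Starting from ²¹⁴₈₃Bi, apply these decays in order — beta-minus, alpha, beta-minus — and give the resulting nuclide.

Start: (A, Z) = (214, 83).
After β⁻: (214, 84).
After α: (210, 82).
After β⁻: (210, 83).
Z = 83 is bismuth.

Bi-210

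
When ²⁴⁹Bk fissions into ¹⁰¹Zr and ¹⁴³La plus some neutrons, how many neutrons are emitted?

5

Conserve mass number: 249 = 101 + 143 + k, so k = 249 − 244 = 5.
Check atomic number: 97 = 40 + 57 + 0 = 97. ✓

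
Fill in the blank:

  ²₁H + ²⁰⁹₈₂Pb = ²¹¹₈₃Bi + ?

gamma ray

Conserve mass number: 2 + 209 = 211 + A, so A = 0.
Conserve atomic number: 1 + 82 = 83 + Z, so Z = 0.
A = 0 and Z = 0 is ⁰₀γ — a gamma ray.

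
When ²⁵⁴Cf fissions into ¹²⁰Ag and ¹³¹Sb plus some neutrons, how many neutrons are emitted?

3

Conserve mass number: 254 = 120 + 131 + k, so k = 254 − 251 = 3.
Check atomic number: 98 = 47 + 51 + 0 = 98. ✓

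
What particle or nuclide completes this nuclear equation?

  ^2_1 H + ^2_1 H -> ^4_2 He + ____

gamma ray

Conserve mass number: 2 + 2 = 4 + A, so A = 0.
Conserve atomic number: 1 + 1 = 2 + Z, so Z = 0.
A = 0 and Z = 0 is ^0_0 γ — a gamma ray.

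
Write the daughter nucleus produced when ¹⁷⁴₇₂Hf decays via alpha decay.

Yb-170

Alpha decay: mass number changes by -4, atomic number by -2.
A: 174 − 4 = 170; Z: 72 − 2 = 70.
Z = 70 is ytterbium, so the daughter is ¹⁷⁰₇₀Yb.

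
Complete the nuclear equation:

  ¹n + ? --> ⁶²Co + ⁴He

Conserve mass number: 1 + A = 62 + 4, so A = 65.
Conserve atomic number: 0 + Z = 27 + 2, so Z = 29.
Z = 29 is copper, so the species is ⁶⁵Cu.

Cu-65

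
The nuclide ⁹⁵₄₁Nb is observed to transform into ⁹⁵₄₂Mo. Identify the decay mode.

beta-minus decay

ΔA = 95 − 95 = 0; ΔZ = 42 − 41 = +1.
A is unchanged and Z rises by 1 — a neutron has become a proton (β⁻ decay).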